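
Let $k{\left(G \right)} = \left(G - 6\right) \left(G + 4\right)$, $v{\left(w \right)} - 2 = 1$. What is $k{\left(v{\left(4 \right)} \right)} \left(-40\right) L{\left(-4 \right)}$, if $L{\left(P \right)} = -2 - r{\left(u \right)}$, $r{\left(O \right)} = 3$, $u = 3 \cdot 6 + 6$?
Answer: $-4200$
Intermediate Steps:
$u = 24$ ($u = 18 + 6 = 24$)
$v{\left(w \right)} = 3$ ($v{\left(w \right)} = 2 + 1 = 3$)
$L{\left(P \right)} = -5$ ($L{\left(P \right)} = -2 - 3 = -5$)
$k{\left(G \right)} = \left(-6 + G\right) \left(4 + G\right)$
$k{\left(v{\left(4 \right)} \right)} \left(-40\right) L{\left(-4 \right)} = \left(-24 + 3^{2} - 6\right) \left(-40\right) \left(-5\right) = \left(-24 + 9 - 6\right) \left(-40\right) \left(-5\right) = \left(-21\right) \left(-40\right) \left(-5\right) = 840 \left(-5\right) = -4200$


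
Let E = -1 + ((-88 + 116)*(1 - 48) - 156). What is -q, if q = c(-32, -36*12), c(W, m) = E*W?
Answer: -47136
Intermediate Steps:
E = -1473 (E = -1 + (28*(-47) - 156) = -1 + (-1316 - 156) = -1 - 1472 = -1473)
c(W, m) = -1473*W
q = 47136 (q = -1473*(-32) = 47136)
-q = -1*47136 = -47136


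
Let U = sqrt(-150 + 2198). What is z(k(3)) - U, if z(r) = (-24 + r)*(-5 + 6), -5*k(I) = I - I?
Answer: -24 - 32*sqrt(2) ≈ -69.255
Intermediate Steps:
k(I) = 0 (k(I) = -(I - I)/5 = -1/5*0 = 0)
z(r) = -24 + r (z(r) = (-24 + r)*1 = -24 + r)
U = 32*sqrt(2) (U = sqrt(2048) = 32*sqrt(2) ≈ 45.255)
z(k(3)) - U = (-24 + 0) - 32*sqrt(2) = -24 - 32*sqrt(2)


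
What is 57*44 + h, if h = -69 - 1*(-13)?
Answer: 2452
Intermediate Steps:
h = -56 (h = -69 + 13 = -56)
57*44 + h = 57*44 - 56 = 2508 - 56 = 2452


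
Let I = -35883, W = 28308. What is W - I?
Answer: 64191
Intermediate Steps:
W - I = 28308 - 1*(-35883) = 28308 + 35883 = 64191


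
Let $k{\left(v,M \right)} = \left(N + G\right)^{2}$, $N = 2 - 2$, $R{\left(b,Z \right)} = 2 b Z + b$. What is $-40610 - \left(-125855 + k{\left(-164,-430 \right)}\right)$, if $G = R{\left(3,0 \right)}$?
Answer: $85236$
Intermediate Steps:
$R{\left(b,Z \right)} = b + 2 Z b$ ($R{\left(b,Z \right)} = 2 Z b + b = b + 2 Z b$)
$G = 3$ ($G = 3 \left(1 + 2 \cdot 0\right) = 3 \left(1 + 0\right) = 3 \cdot 1 = 3$)
$N = 0$
$k{\left(v,M \right)} = 9$ ($k{\left(v,M \right)} = \left(0 + 3\right)^{2} = 3^{2} = 9$)
$-40610 - \left(-125855 + k{\left(-164,-430 \right)}\right) = -40610 - \left(-125855 + 9\right) = -40610 - -125846 = -40610 + 125846 = 85236$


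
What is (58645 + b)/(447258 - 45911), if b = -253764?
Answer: -195119/401347 ≈ -0.48616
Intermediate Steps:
(58645 + b)/(447258 - 45911) = (58645 - 253764)/(447258 - 45911) = -195119/401347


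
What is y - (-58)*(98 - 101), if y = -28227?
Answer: -28401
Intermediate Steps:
y - (-58)*(98 - 101) = -28227 - (-58)*(98 - 101) = -28227 - (-58)*(-3) = -28227 - 1*174 = -28227 - 174 = -28401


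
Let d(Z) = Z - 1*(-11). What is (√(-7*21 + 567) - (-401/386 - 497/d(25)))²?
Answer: 30913029001/48274704 + 103139*√105/1737 ≈ 1248.8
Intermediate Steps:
d(Z) = 11 + Z (d(Z) = Z + 11 = 11 + Z)
(√(-7*21 + 567) - (-401/386 - 497/d(25)))² = (√(-7*21 + 567) - (-401/386 - 497/(11 + 25)))² = (√(-147 + 567) - (-401*1/386 - 497/36))² = (√420 - (-401/386 - 497*1/36))² = (2*√105 - (-401/386 - 497/36))² = (2*√105 - 1*(-103139/6948))² = (2*√105 + 103139/6948)² = (103139/6948 + 2*√105)²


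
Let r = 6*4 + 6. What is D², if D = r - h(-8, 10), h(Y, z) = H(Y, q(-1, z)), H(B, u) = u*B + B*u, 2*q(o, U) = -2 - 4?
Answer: 324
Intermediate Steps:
q(o, U) = -3 (q(o, U) = (-2 - 4)/2 = (½)*(-6) = -3)
H(B, u) = 2*B*u (H(B, u) = B*u + B*u = 2*B*u)
h(Y, z) = -6*Y (h(Y, z) = 2*Y*(-3) = -6*Y)
r = 30 (r = 24 + 6 = 30)
D = -18 (D = 30 - (-6)*(-8) = 30 - 1*48 = 30 - 48 = -18)
D² = (-18)² = 324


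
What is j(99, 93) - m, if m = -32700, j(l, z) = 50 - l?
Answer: 32651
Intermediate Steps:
j(99, 93) - m = (50 - 1*99) - 1*(-32700) = (50 - 99) + 32700 = -49 + 32700 = 32651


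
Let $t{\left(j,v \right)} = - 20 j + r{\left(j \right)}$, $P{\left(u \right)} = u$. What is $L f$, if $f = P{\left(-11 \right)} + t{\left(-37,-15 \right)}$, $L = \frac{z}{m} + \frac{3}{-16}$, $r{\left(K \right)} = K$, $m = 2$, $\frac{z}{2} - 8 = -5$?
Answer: $\frac{7785}{4} \approx 1946.3$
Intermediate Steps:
$z = 6$ ($z = 16 + 2 \left(-5\right) = 16 - 10 = 6$)
$t{\left(j,v \right)} = - 19 j$ ($t{\left(j,v \right)} = - 20 j + j = - 19 j$)
$L = \frac{45}{16}$ ($L = \frac{6}{2} + \frac{3}{-16} = 6 \cdot \frac{1}{2} + 3 \left(- \frac{1}{16}\right) = 3 - \frac{3}{16} = \frac{45}{16} \approx 2.8125$)
$f = 692$ ($f = -11 - -703 = -11 + 703 = 692$)
$L f = \frac{45}{16} \cdot 692 = \frac{7785}{4}$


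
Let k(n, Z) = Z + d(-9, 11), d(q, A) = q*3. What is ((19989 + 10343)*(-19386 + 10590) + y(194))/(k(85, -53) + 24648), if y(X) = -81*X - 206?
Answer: -33352024/3071 ≈ -10860.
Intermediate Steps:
d(q, A) = 3*q
y(X) = -206 - 81*X
k(n, Z) = -27 + Z (k(n, Z) = Z + 3*(-9) = Z - 27 = -27 + Z)
((19989 + 10343)*(-19386 + 10590) + y(194))/(k(85, -53) + 24648) = ((19989 + 10343)*(-19386 + 10590) + (-206 - 81*194))/((-27 - 53) + 24648) = (30332*(-8796) + (-206 - 15714))/(-80 + 24648) = (-266800272 - 15920)/24568 = -266816192*1/24568 = -33352024/3071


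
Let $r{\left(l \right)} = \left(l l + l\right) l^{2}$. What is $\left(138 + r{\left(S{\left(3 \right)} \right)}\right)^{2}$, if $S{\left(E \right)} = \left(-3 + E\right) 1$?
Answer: $19044$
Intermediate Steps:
$S{\left(E \right)} = -3 + E$
$r{\left(l \right)} = l^{2} \left(l + l^{2}\right)$ ($r{\left(l \right)} = \left(l^{2} + l\right) l^{2} = \left(l + l^{2}\right) l^{2} = l^{2} \left(l + l^{2}\right)$)
$\left(138 + r{\left(S{\left(3 \right)} \right)}\right)^{2} = \left(138 + \left(-3 + 3\right)^{3} \left(1 + \left(-3 + 3\right)\right)\right)^{2} = \left(138 + 0^{3} \left(1 + 0\right)\right)^{2} = \left(138 + 0 \cdot 1\right)^{2} = \left(138 + 0\right)^{2} = 138^{2} = 19044$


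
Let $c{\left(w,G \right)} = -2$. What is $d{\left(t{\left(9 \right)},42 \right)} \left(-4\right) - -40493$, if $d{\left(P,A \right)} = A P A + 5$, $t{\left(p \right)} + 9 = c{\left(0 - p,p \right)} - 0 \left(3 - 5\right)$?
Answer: $118089$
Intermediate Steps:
$t{\left(p \right)} = -11$ ($t{\left(p \right)} = -9 - \left(2 + 0 \left(3 - 5\right)\right) = -9 - \left(2 + 0 \left(-2\right)\right) = -9 - 2 = -11$)
$d{\left(P,A \right)} = 5 + P A^{2}$ ($d{\left(P,A \right)} = P A^{2} + 5 = 5 + P A^{2}$)
$d{\left(t{\left(9 \right)},42 \right)} \left(-4\right) - -40493 = \left(5 - 11 \cdot 42^{2}\right) \left(-4\right) - -40493 = \left(5 - 19404\right) \left(-4\right) + 40493 = \left(-19399\right) \left(-4\right) + 40493 = 77596 + 40493 = 118089$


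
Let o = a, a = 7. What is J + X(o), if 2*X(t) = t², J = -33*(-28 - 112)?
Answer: 9289/2 ≈ 4644.5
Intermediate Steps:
o = 7
J = 4620 (J = -33*(-140) = 4620)
X(t) = t²/2
J + X(o) = 4620 + (½)*7² = 4620 + (½)*49 = 4620 + 49/2 = 9289/2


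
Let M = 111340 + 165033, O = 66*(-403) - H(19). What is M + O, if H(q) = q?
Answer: 249756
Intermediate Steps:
O = -26617 (O = 66*(-403) - 1*19 = -26598 - 19 = -26617)
M = 276373
M + O = 276373 - 26617 = 249756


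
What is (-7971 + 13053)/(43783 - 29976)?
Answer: 5082/13807 ≈ 0.36807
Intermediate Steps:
(-7971 + 13053)/(43783 - 29976) = 5082/13807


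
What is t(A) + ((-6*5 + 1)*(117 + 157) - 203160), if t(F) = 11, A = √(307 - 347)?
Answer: -211095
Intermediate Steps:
A = 2*I*√10 (A = √(-40) = 2*I*√10 ≈ 6.3246*I)
t(A) + ((-6*5 + 1)*(117 + 157) - 203160) = 11 + ((-6*5 + 1)*(117 + 157) - 203160) = 11 + ((-30 + 1)*274 - 203160) = 11 + (-29*274 - 203160) = 11 + (-7946 - 203160) = 11 - 211106 = -211095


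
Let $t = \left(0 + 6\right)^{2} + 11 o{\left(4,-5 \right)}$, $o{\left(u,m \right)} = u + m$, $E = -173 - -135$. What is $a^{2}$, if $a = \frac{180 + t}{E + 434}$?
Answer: $\frac{42025}{156816} \approx 0.26799$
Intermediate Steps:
$E = -38$ ($E = -173 + 135 = -38$)
$o{\left(u,m \right)} = m + u$
$t = 25$ ($t = \left(0 + 6\right)^{2} + 11 \left(-5 + 4\right) = 6^{2} + 11 \left(-1\right) = 36 - 11 = 25$)
$a = \frac{205}{396}$ ($a = \frac{180 + 25}{-38 + 434} = \frac{205}{396} \approx 0.51768$)
$a^{2} = \left(\frac{205}{396}\right)^{2} = \frac{42025}{156816}$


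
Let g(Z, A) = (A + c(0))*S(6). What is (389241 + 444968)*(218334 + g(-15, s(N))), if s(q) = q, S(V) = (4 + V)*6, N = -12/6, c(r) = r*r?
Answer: 182036082726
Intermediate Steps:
c(r) = r²
N = -2 (N = -12*⅙ = -2)
S(V) = 24 + 6*V
g(Z, A) = 60*A (g(Z, A) = (A + 0²)*(24 + 6*6) = (A + 0)*(24 + 36) = A*60 = 60*A)
(389241 + 444968)*(218334 + g(-15, s(N))) = (389241 + 444968)*(218334 + 60*(-2)) = 834209*(218334 - 120) = 834209*218214 = 182036082726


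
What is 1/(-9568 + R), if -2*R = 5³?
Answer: -2/19261 ≈ -0.00010384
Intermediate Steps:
R = -125/2 (R = -½*5³ = -½*125 = -125/2 ≈ -62.500)
1/(-9568 + R) = 1/(-9568 - 125/2) = 1/(-19261/2) = -2/19261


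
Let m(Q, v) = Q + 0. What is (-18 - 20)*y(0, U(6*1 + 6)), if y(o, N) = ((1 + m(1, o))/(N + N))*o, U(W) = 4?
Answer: 0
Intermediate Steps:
m(Q, v) = Q
y(o, N) = o/N (y(o, N) = ((1 + 1)/(N + N))*o = (2/((2*N)))*o = (2*(1/(2*N)))*o = o/N)
(-18 - 20)*y(0, U(6*1 + 6)) = (-18 - 20)*(0/4) = -0/4 = -38*0 = 0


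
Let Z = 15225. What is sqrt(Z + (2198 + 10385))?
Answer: 4*sqrt(1738) ≈ 166.76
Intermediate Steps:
sqrt(Z + (2198 + 10385)) = sqrt(15225 + (2198 + 10385)) = sqrt(15225 + 12583) = sqrt(27808) = 4*sqrt(1738)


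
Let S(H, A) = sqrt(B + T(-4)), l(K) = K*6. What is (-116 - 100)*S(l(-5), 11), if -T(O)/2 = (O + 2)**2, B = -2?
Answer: -216*I*sqrt(10) ≈ -683.05*I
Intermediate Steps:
l(K) = 6*K
T(O) = -2*(2 + O)**2 (T(O) = -2*(O + 2)**2 = -2*(2 + O)**2)
S(H, A) = I*sqrt(10) (S(H, A) = sqrt(-2 - 2*(2 - 4)**2) = sqrt(-2 - 2*(-2)**2) = sqrt(-2 - 2*4) = sqrt(-2 - 8) = sqrt(-10) = I*sqrt(10))
(-116 - 100)*S(l(-5), 11) = (-116 - 100)*(I*sqrt(10)) = -216*I*sqrt(10)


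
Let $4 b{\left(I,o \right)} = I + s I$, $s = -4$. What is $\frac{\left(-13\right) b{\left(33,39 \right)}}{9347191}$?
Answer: $\frac{1287}{37388764} \approx 3.4422 \cdot 10^{-5}$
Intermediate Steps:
$b{\left(I,o \right)} = - \frac{3 I}{4}$ ($b{\left(I,o \right)} = \frac{I - 4 I}{4} = \frac{\left(-3\right) I}{4} = - \frac{3 I}{4}$)
$\frac{\left(-13\right) b{\left(33,39 \right)}}{9347191} = \frac{\left(-13\right) \left(\left(- \frac{3}{4}\right) 33\right)}{9347191} = \left(-13\right) \left(- \frac{99}{4}\right) \frac{1}{9347191} = \frac{1287}{4} \cdot \frac{1}{9347191} = \frac{1287}{37388764}$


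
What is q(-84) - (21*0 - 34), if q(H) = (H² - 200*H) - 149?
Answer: 23741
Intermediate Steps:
q(H) = -149 + H² - 200*H
q(-84) - (21*0 - 34) = (-149 + (-84)² - 200*(-84)) - (21*0 - 34) = (-149 + 7056 + 16800) - (0 - 34) = 23707 - 1*(-34) = 23707 + 34 = 23741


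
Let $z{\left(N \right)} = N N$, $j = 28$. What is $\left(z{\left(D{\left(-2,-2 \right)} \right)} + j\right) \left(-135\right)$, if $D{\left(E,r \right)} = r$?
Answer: $-4320$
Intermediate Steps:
$z{\left(N \right)} = N^{2}$
$\left(z{\left(D{\left(-2,-2 \right)} \right)} + j\right) \left(-135\right) = \left(\left(-2\right)^{2} + 28\right) \left(-135\right) = \left(4 + 28\right) \left(-135\right) = 32 \left(-135\right) = -4320$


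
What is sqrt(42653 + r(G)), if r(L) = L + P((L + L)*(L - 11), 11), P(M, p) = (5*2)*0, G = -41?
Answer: 2*sqrt(10653) ≈ 206.43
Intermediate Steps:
P(M, p) = 0 (P(M, p) = 10*0 = 0)
r(L) = L (r(L) = L + 0 = L)
sqrt(42653 + r(G)) = sqrt(42653 - 41) = sqrt(42612) = 2*sqrt(10653)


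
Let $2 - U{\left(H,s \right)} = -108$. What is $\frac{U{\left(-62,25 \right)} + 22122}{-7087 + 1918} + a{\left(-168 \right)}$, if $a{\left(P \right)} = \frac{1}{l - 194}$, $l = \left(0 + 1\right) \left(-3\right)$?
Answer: $- \frac{4384873}{1018293} \approx -4.3061$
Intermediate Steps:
$U{\left(H,s \right)} = 110$ ($U{\left(H,s \right)} = 2 - -108 = 2 + 108 = 110$)
$l = -3$ ($l = 1 \left(-3\right) = -3$)
$a{\left(P \right)} = - \frac{1}{197}$ ($a{\left(P \right)} = \frac{1}{-3 - 194} = \frac{1}{-197} = - \frac{1}{197}$)
$\frac{U{\left(-62,25 \right)} + 22122}{-7087 + 1918} + a{\left(-168 \right)} = \frac{110 + 22122}{-7087 + 1918} - \frac{1}{197} = \frac{22232}{-5169} - \frac{1}{197} = 22232 \left(- \frac{1}{5169}\right) - \frac{1}{197} = - \frac{22232}{5169} - \frac{1}{197} = - \frac{4384873}{1018293}$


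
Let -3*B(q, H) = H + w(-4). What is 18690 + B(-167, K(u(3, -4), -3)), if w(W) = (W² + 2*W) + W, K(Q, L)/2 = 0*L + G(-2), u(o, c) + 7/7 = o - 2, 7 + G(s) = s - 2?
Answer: 18696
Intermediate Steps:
G(s) = -9 + s (G(s) = -7 + (s - 2) = -7 + (-2 + s) = -9 + s)
u(o, c) = -3 + o (u(o, c) = -1 + (o - 2) = -1 + (-2 + o) = -3 + o)
K(Q, L) = -22 (K(Q, L) = 2*(0*L + (-9 - 2)) = 2*(0 - 11) = 2*(-11) = -22)
w(W) = W² + 3*W
B(q, H) = -4/3 - H/3 (B(q, H) = -(H - 4*(3 - 4))/3 = -(H - 4*(-1))/3 = -(H + 4)/3 = -(4 + H)/3 = -4/3 - H/3)
18690 + B(-167, K(u(3, -4), -3)) = 18690 + (-4/3 - ⅓*(-22)) = 18690 + (-4/3 + 22/3) = 18690 + 6 = 18696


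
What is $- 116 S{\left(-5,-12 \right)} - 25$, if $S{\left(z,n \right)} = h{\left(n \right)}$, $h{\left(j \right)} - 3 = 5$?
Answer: $-953$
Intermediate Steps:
$h{\left(j \right)} = 8$ ($h{\left(j \right)} = 3 + 5 = 8$)
$S{\left(z,n \right)} = 8$
$- 116 S{\left(-5,-12 \right)} - 25 = \left(-116\right) 8 - 25 = -928 - 25 = -953$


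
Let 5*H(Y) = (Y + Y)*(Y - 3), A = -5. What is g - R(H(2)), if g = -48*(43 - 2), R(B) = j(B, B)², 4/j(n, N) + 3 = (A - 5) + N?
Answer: -9370048/4761 ≈ -1968.1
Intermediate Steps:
j(n, N) = 4/(-13 + N) (j(n, N) = 4/(-3 + ((-5 - 5) + N)) = 4/(-3 + (-10 + N)) = 4/(-13 + N))
H(Y) = 2*Y*(-3 + Y)/5 (H(Y) = ((Y + Y)*(Y - 3))/5 = ((2*Y)*(-3 + Y))/5 = (2*Y*(-3 + Y))/5 = 2*Y*(-3 + Y)/5)
R(B) = 16/(-13 + B)² (R(B) = (4/(-13 + B))² = 16/(-13 + B)²)
g = -1968 (g = -48*41 = -1968)
g - R(H(2)) = -1968 - 16/(-13 + (⅖)*2*(-3 + 2))² = -1968 - 16/(-13 + (⅖)*2*(-1))² = -1968 - 16/(-13 - ⅘)² = -1968 - 16/(-69/5)² = -1968 - 16*25/4761 = -1968 - 1*400/4761 = -1968 - 400/4761 = -9370048/4761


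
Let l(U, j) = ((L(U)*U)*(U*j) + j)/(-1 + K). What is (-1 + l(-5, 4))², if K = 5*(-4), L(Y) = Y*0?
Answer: 625/441 ≈ 1.4172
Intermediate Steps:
L(Y) = 0
K = -20
l(U, j) = -j/21 (l(U, j) = ((0*U)*(U*j) + j)/(-1 - 20) = (0*(U*j) + j)/(-21) = (0 + j)*(-1/21) = j*(-1/21) = -j/21)
(-1 + l(-5, 4))² = (-1 - 1/21*4)² = (-1 - 4/21)² = (-25/21)² = 625/441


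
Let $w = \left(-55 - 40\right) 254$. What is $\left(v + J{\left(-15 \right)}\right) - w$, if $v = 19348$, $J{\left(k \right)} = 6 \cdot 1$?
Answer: $43484$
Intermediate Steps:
$J{\left(k \right)} = 6$
$w = -24130$ ($w = \left(-95\right) 254 = -24130$)
$\left(v + J{\left(-15 \right)}\right) - w = \left(19348 + 6\right) - -24130 = 19354 + 24130 = 43484$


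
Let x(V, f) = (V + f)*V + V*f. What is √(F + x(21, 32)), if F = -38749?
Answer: 2*I*√9241 ≈ 192.26*I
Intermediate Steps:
x(V, f) = V*f + V*(V + f) (x(V, f) = V*(V + f) + V*f = V*f + V*(V + f))
√(F + x(21, 32)) = √(-38749 + 21*(21 + 2*32)) = √(-38749 + 21*(21 + 64)) = √(-38749 + 21*85) = √(-38749 + 1785) = √(-36964) = 2*I*√9241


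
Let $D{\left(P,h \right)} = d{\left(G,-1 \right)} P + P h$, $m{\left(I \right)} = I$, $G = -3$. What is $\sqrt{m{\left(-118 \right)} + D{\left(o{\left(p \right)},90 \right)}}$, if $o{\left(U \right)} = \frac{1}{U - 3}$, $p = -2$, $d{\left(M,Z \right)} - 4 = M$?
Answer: $\frac{i \sqrt{3405}}{5} \approx 11.67 i$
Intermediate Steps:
$d{\left(M,Z \right)} = 4 + M$
$o{\left(U \right)} = \frac{1}{-3 + U}$
$D{\left(P,h \right)} = P + P h$ ($D{\left(P,h \right)} = \left(4 - 3\right) P + P h = 1 P + P h = P + P h$)
$\sqrt{m{\left(-118 \right)} + D{\left(o{\left(p \right)},90 \right)}} = \sqrt{-118 + \frac{1 + 90}{-3 - 2}} = \sqrt{-118 + \frac{1}{-5} \cdot 91} = \sqrt{-118 - \frac{91}{5}} = \sqrt{- \frac{681}{5}} = \frac{i \sqrt{3405}}{5}$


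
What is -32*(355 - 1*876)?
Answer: 16672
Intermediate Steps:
-32*(355 - 1*876) = -32*(355 - 876) = -32*(-521) = 16672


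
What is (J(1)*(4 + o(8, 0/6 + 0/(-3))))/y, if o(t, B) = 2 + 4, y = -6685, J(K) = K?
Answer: -2/1337 ≈ -0.0014959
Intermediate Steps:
o(t, B) = 6
(J(1)*(4 + o(8, 0/6 + 0/(-3))))/y = (1*(4 + 6))/(-6685) = (1*10)*(-1/6685) = 10*(-1/6685) = -2/1337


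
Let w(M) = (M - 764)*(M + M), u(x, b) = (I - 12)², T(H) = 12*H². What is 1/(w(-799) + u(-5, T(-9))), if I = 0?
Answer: 1/2497818 ≈ 4.0035e-7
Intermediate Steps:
u(x, b) = 144 (u(x, b) = (0 - 12)² = (-12)² = 144)
w(M) = 2*M*(-764 + M) (w(M) = (-764 + M)*(2*M) = 2*M*(-764 + M))
1/(w(-799) + u(-5, T(-9))) = 1/(2*(-799)*(-764 - 799) + 144) = 1/(2*(-799)*(-1563) + 144) = 1/(2497674 + 144) = 1/2497818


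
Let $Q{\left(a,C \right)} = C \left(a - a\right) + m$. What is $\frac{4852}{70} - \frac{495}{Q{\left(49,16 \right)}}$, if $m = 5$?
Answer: $- \frac{1039}{35} \approx -29.686$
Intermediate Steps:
$Q{\left(a,C \right)} = 5$ ($Q{\left(a,C \right)} = C \left(a - a\right) + 5 = C 0 + 5 = 0 + 5 = 5$)
$\frac{4852}{70} - \frac{495}{Q{\left(49,16 \right)}} = \frac{4852}{70} - \frac{495}{5} = 4852 \cdot \frac{1}{70} - 99 = \frac{2426}{35} - 99 = - \frac{1039}{35}$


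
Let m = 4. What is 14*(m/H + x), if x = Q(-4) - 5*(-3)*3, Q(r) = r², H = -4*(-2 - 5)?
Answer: 856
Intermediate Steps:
H = 28 (H = -4*(-7) = 28)
x = 61 (x = (-4)² - 5*(-3)*3 = 16 - (-15)*3 = 16 - 1*(-45) = 16 + 45 = 61)
14*(m/H + x) = 14*(4/28 + 61) = 14*(4*(1/28) + 61) = 14*(⅐ + 61) = 14*(428/7) = 856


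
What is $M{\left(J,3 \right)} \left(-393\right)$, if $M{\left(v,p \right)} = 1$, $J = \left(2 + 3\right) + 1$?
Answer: $-393$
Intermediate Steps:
$J = 6$ ($J = 5 + 1 = 6$)
$M{\left(J,3 \right)} \left(-393\right) = 1 \left(-393\right) = -393$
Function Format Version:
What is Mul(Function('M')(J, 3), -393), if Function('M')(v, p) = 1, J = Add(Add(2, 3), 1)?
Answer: -393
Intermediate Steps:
J = 6 (J = Add(5, 1) = 6)
Mul(Function('M')(J, 3), -393) = Mul(1, -393) = -393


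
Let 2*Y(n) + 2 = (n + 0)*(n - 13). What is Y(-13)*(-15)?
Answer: -2520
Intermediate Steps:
Y(n) = -1 + n*(-13 + n)/2 (Y(n) = -1 + ((n + 0)*(n - 13))/2 = -1 + (n*(-13 + n))/2 = -1 + n*(-13 + n)/2)
Y(-13)*(-15) = (-1 + (½)*(-13)² - 13/2*(-13))*(-15) = (-1 + (½)*169 + 169/2)*(-15) = (-1 + 169/2 + 169/2)*(-15) = 168*(-15) = -2520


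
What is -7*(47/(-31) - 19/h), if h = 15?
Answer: 9058/465 ≈ 19.480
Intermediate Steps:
-7*(47/(-31) - 19/h) = -7*(47/(-31) - 19/15) = -7*(47*(-1/31) - 19*1/15) = -7*(-47/31 - 19/15) = -7*(-1294/465) = 9058/465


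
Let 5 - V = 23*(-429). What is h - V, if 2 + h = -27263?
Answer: -37137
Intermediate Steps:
h = -27265 (h = -2 - 27263 = -27265)
V = 9872 (V = 5 - 23*(-429) = 5 - 1*(-9867) = 5 + 9867 = 9872)
h - V = -27265 - 1*9872 = -27265 - 9872 = -37137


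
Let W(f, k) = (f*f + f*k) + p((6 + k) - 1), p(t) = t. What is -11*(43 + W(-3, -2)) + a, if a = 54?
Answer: -617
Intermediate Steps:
W(f, k) = 5 + k + f² + f*k (W(f, k) = (f*f + f*k) + ((6 + k) - 1) = (f² + f*k) + (5 + k) = 5 + k + f² + f*k)
-11*(43 + W(-3, -2)) + a = -11*(43 + (5 - 2 + (-3)² - 3*(-2))) + 54 = -11*(43 + (5 - 2 + 9 + 6)) + 54 = -11*(43 + 18) + 54 = -11*61 + 54 = -671 + 54 = -617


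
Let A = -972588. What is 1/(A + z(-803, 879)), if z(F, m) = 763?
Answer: -1/971825 ≈ -1.0290e-6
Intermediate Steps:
1/(A + z(-803, 879)) = 1/(-972588 + 763) = 1/(-971825) = -1/971825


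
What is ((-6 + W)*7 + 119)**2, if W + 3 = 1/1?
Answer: 3969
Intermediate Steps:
W = -2 (W = -3 + 1/1 = -3 + 1 = -2)
((-6 + W)*7 + 119)**2 = ((-6 - 2)*7 + 119)**2 = (-8*7 + 119)**2 = (-56 + 119)**2 = 63**2 = 3969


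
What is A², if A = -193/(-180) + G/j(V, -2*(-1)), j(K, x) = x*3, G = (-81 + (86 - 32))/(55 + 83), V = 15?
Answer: 1157776/1071225 ≈ 1.0808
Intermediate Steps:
G = -9/46 (G = (-81 + 54)/138 = -27*1/138 = -9/46 ≈ -0.19565)
j(K, x) = 3*x
A = 1076/1035 (A = -193/(-180) - 9/(46*(3*(-2*(-1)))) = -193*(-1/180) - 9/(46*(3*2)) = 193/180 - 9/46/6 = 193/180 - 9/46*⅙ = 193/180 - 3/92 = 1076/1035 ≈ 1.0396)
A² = (1076/1035)² = 1157776/1071225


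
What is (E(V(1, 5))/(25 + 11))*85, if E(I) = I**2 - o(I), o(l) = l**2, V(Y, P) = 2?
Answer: 0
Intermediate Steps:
E(I) = 0 (E(I) = I**2 - I**2 = 0)
(E(V(1, 5))/(25 + 11))*85 = (0/(25 + 11))*85 = (0/36)*85 = ((1/36)*0)*85 = 0*85 = 0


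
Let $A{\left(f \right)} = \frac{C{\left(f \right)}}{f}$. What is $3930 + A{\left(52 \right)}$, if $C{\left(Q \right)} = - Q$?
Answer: $3929$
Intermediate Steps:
$A{\left(f \right)} = -1$ ($A{\left(f \right)} = \frac{\left(-1\right) f}{f} = -1$)
$3930 + A{\left(52 \right)} = 3930 - 1 = 3929$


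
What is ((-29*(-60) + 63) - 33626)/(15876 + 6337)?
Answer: -31823/22213 ≈ -1.4326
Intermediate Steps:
((-29*(-60) + 63) - 33626)/(15876 + 6337) = ((1740 + 63) - 33626)/22213 = (1803 - 33626)*(1/22213) = -31823*1/22213 = -31823/22213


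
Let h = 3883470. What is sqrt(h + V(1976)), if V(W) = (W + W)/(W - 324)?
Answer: sqrt(662400002474)/413 ≈ 1970.7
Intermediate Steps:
V(W) = 2*W/(-324 + W) (V(W) = (2*W)/(-324 + W) = 2*W/(-324 + W))
sqrt(h + V(1976)) = sqrt(3883470 + 2*1976/(-324 + 1976)) = sqrt(3883470 + 2*1976/1652) = sqrt(3883470 + 2*1976*(1/1652)) = sqrt(3883470 + 988/413) = sqrt(1603874098/413) = sqrt(662400002474)/413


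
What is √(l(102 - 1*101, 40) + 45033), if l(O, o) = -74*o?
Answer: √42073 ≈ 205.12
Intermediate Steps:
√(l(102 - 1*101, 40) + 45033) = √(-74*40 + 45033) = √(-2960 + 45033) = √42073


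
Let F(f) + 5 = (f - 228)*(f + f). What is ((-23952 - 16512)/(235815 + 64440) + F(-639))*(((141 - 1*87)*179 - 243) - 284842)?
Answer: -30542939318091443/100085 ≈ -3.0517e+11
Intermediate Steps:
F(f) = -5 + 2*f*(-228 + f) (F(f) = -5 + (f - 228)*(f + f) = -5 + (-228 + f)*(2*f) = -5 + 2*f*(-228 + f))
((-23952 - 16512)/(235815 + 64440) + F(-639))*(((141 - 1*87)*179 - 243) - 284842) = ((-23952 - 16512)/(235815 + 64440) + (-5 - 456*(-639) + 2*(-639)**2))*(((141 - 1*87)*179 - 243) - 284842) = (-40464/300255 + (-5 + 291384 + 2*408321))*(((141 - 87)*179 - 243) - 284842) = (-40464*1/300255 + (-5 + 291384 + 816642))*((54*179 - 243) - 284842) = (-13488/100085 + 1108021)*((9666 - 243) - 284842) = 110896268297*(9423 - 284842)/100085 = (110896268297/100085)*(-275419) = -30542939318091443/100085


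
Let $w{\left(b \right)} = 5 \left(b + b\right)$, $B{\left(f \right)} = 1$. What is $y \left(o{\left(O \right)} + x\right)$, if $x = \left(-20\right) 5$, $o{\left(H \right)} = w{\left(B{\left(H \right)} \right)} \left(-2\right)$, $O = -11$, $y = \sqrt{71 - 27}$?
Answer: $- 240 \sqrt{11} \approx -795.99$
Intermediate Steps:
$y = 2 \sqrt{11}$ ($y = \sqrt{44} = 2 \sqrt{11} \approx 6.6332$)
$w{\left(b \right)} = 10 b$ ($w{\left(b \right)} = 5 \cdot 2 b = 10 b$)
$o{\left(H \right)} = -20$ ($o{\left(H \right)} = 10 \cdot 1 \left(-2\right) = 10 \left(-2\right) = -20$)
$x = -100$
$y \left(o{\left(O \right)} + x\right) = 2 \sqrt{11} \left(-20 - 100\right) = 2 \sqrt{11} \left(-120\right) = - 240 \sqrt{11}$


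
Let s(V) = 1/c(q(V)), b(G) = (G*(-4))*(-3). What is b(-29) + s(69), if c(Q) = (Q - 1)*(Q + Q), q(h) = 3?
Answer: -4175/12 ≈ -347.92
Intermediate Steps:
c(Q) = 2*Q*(-1 + Q) (c(Q) = (-1 + Q)*(2*Q) = 2*Q*(-1 + Q))
b(G) = 12*G (b(G) = -4*G*(-3) = 12*G)
s(V) = 1/12 (s(V) = 1/(2*3*(-1 + 3)) = 1/(2*3*2) = 1/12)
b(-29) + s(69) = 12*(-29) + 1/12 = -348 + 1/12 = -4175/12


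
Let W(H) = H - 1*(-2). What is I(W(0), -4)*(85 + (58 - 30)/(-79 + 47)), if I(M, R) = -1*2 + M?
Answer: 0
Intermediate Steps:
W(H) = 2 + H (W(H) = H + 2 = 2 + H)
I(M, R) = -2 + M
I(W(0), -4)*(85 + (58 - 30)/(-79 + 47)) = (-2 + (2 + 0))*(85 + (58 - 30)/(-79 + 47)) = (-2 + 2)*(85 + 28/(-32)) = 0*(85 + 28*(-1/32)) = 0*(85 - 7/8) = 0*(673/8) = 0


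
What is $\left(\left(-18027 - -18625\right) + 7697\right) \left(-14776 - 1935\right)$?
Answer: $-138617745$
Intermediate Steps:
$\left(\left(-18027 - -18625\right) + 7697\right) \left(-14776 - 1935\right) = \left(\left(-18027 + 18625\right) + 7697\right) \left(-16711\right) = \left(598 + 7697\right) \left(-16711\right) = 8295 \left(-16711\right) = -138617745$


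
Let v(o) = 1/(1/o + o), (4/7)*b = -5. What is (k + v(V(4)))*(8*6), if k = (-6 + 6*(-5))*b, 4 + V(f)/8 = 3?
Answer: 982416/65 ≈ 15114.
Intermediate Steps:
V(f) = -8 (V(f) = -32 + 8*3 = -32 + 24 = -8)
b = -35/4 (b = (7/4)*(-5) = -35/4 ≈ -8.7500)
v(o) = 1/(o + 1/o)
k = 315 (k = (-6 + 6*(-5))*(-35/4) = (-6 - 30)*(-35/4) = -36*(-35/4) = 315)
(k + v(V(4)))*(8*6) = (315 - 8/(1 + (-8)²))*(8*6) = (315 - 8/(1 + 64))*48 = (315 - 8/65)*48 = (20467/65)*48 = 982416/65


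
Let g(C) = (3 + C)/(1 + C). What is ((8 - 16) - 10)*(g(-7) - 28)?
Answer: 492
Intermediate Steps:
g(C) = (3 + C)/(1 + C)
((8 - 16) - 10)*(g(-7) - 28) = ((8 - 16) - 10)*((3 - 7)/(1 - 7) - 28) = (-8 - 10)*(-4/(-6) - 28) = -18*(-⅙*(-4) - 28) = -18*(⅔ - 28) = -18*(-82/3) = 492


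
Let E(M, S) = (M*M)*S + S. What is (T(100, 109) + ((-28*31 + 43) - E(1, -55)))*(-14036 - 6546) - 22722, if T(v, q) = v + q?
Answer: 10391770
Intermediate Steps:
T(v, q) = q + v
E(M, S) = S + S*M² (E(M, S) = M²*S + S = S*M² + S = S + S*M²)
(T(100, 109) + ((-28*31 + 43) - E(1, -55)))*(-14036 - 6546) - 22722 = ((109 + 100) + ((-28*31 + 43) - (-55)*(1 + 1²)))*(-14036 - 6546) - 22722 = (209 + ((-868 + 43) - (-55)*(1 + 1)))*(-20582) - 22722 = (209 + (-825 - (-55)*2))*(-20582) - 22722 = (209 + (-825 - 1*(-110)))*(-20582) - 22722 = (209 + (-825 + 110))*(-20582) - 22722 = (209 - 715)*(-20582) - 22722 = -506*(-20582) - 22722 = 10414492 - 22722 = 10391770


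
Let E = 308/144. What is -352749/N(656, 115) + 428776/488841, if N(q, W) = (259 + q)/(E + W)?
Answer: -80795295054757/1789158060 ≈ -45158.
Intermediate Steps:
E = 77/36 (E = 308*(1/144) = 77/36 ≈ 2.1389)
N(q, W) = (259 + q)/(77/36 + W)
-352749/N(656, 115) + 428776/488841 = -352749*(77 + 36*115)/(36*(259 + 656)) + 428776/488841 = -352749/(36*915/(77 + 4140)) + 428776*(1/488841) = -352749/(36*915/4217) + 428776/488841 = -352749/(36*(1/4217)*915) + 428776/488841 = -352749/32940/4217 + 428776/488841 = -352749*4217/32940 + 428776/488841 = -495847511/10980 + 428776/488841 = -80795295054757/1789158060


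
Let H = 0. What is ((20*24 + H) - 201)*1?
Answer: 279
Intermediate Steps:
((20*24 + H) - 201)*1 = ((20*24 + 0) - 201)*1 = ((480 + 0) - 201)*1 = (480 - 201)*1 = 279*1 = 279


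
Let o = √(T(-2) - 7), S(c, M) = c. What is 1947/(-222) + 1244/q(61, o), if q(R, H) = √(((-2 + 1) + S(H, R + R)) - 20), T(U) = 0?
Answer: -649/74 + 1244/√(-21 + I*√7) ≈ 8.1627 - 269.87*I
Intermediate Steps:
o = I*√7 (o = √(0 - 7) = √(-7) = I*√7 ≈ 2.6458*I)
q(R, H) = √(-21 + H) (q(R, H) = √(((-2 + 1) + H) - 20) = √((-1 + H) - 20) = √(-21 + H))
1947/(-222) + 1244/q(61, o) = 1947/(-222) + 1244/(√(-21 + I*√7)) = 1947*(-1/222) + 1244/√(-21 + I*√7) = -649/74 + 1244/√(-21 + I*√7)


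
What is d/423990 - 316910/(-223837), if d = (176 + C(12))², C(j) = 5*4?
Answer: 10211828078/6778903545 ≈ 1.5064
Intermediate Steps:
C(j) = 20
d = 38416 (d = (176 + 20)² = 196² = 38416)
d/423990 - 316910/(-223837) = 38416/423990 - 316910/(-223837) = 38416*(1/423990) - 316910*(-1/223837) = 2744/30285 + 316910/223837 = 10211828078/6778903545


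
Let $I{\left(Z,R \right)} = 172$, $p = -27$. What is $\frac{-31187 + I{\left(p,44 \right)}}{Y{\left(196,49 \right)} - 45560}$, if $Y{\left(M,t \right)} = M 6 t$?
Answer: $- \frac{31015}{12064} \approx -2.5709$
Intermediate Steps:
$Y{\left(M,t \right)} = 6 M t$
$\frac{-31187 + I{\left(p,44 \right)}}{Y{\left(196,49 \right)} - 45560} = \frac{-31187 + 172}{6 \cdot 196 \cdot 49 - 45560} = - \frac{31015}{57624 - 45560} = - \frac{31015}{12064}$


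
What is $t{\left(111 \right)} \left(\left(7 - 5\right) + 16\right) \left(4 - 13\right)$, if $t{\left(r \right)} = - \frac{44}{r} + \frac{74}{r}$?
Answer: $- \frac{1620}{37} \approx -43.784$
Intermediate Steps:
$t{\left(r \right)} = \frac{30}{r}$
$t{\left(111 \right)} \left(\left(7 - 5\right) + 16\right) \left(4 - 13\right) = \frac{30}{111} \left(\left(7 - 5\right) + 16\right) \left(4 - 13\right) = 30 \cdot \frac{1}{111} \left(2 + 16\right) \left(-9\right) = \frac{10 \cdot 18 \left(-9\right)}{37} = \frac{10}{37} \left(-162\right) = - \frac{1620}{37}$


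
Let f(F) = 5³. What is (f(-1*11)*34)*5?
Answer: 21250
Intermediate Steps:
f(F) = 125
(f(-1*11)*34)*5 = (125*34)*5 = 4250*5 = 21250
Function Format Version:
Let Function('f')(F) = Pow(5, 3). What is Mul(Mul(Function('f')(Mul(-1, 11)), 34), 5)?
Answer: 21250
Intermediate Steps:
Function('f')(F) = 125
Mul(Mul(Function('f')(Mul(-1, 11)), 34), 5) = Mul(Mul(125, 34), 5) = Mul(4250, 5) = 21250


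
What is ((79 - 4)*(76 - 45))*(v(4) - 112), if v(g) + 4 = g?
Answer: -260400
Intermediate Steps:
v(g) = -4 + g
((79 - 4)*(76 - 45))*(v(4) - 112) = ((79 - 4)*(76 - 45))*((-4 + 4) - 112) = (75*31)*(0 - 112) = 2325*(-112) = -260400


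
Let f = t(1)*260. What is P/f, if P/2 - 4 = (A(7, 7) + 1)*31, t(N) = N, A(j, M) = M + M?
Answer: 469/130 ≈ 3.6077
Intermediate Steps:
A(j, M) = 2*M
f = 260 (f = 1*260 = 260)
P = 938 (P = 8 + 2*((2*7 + 1)*31) = 8 + 2*((14 + 1)*31) = 8 + 2*(15*31) = 8 + 2*465 = 8 + 930 = 938)
P/f = 938/260 = 938*(1/260) = 469/130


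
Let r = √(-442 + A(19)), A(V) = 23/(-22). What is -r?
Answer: -57*I*√66/22 ≈ -21.049*I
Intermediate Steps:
A(V) = -23/22 (A(V) = 23*(-1/22) = -23/22)
r = 57*I*√66/22 (r = √(-442 - 23/22) = √(-9747/22) = 57*I*√66/22 ≈ 21.049*I)
-r = -57*I*√66/22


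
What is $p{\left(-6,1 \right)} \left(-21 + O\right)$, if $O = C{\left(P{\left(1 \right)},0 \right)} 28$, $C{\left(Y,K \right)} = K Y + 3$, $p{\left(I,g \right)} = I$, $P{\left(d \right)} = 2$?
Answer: $-378$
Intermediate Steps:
$C{\left(Y,K \right)} = 3 + K Y$
$O = 84$ ($O = \left(3 + 0 \cdot 2\right) 28 = \left(3 + 0\right) 28 = 3 \cdot 28 = 84$)
$p{\left(-6,1 \right)} \left(-21 + O\right) = - 6 \left(-21 + 84\right) = \left(-6\right) 63 = -378$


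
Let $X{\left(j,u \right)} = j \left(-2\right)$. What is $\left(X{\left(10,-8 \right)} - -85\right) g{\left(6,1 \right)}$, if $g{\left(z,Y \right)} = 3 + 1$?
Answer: $260$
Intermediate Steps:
$X{\left(j,u \right)} = - 2 j$
$g{\left(z,Y \right)} = 4$
$\left(X{\left(10,-8 \right)} - -85\right) g{\left(6,1 \right)} = \left(\left(-2\right) 10 - -85\right) 4 = \left(-20 + 85\right) 4 = 65 \cdot 4 = 260$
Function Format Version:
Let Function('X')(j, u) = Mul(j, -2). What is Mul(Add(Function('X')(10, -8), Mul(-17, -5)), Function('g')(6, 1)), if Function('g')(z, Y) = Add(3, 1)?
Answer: 260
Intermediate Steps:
Function('X')(j, u) = Mul(-2, j)
Function('g')(z, Y) = 4
Mul(Add(Function('X')(10, -8), Mul(-17, -5)), Function('g')(6, 1)) = Mul(Add(Mul(-2, 10), Mul(-17, -5)), 4) = Mul(Add(-20, 85), 4) = Mul(65, 4) = 260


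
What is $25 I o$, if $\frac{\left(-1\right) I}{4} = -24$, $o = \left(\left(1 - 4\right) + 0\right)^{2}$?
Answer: $21600$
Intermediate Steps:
$o = 9$ ($o = \left(-3 + 0\right)^{2} = \left(-3\right)^{2} = 9$)
$I = 96$ ($I = \left(-4\right) \left(-24\right) = 96$)
$25 I o = 25 \cdot 96 \cdot 9 = 2400 \cdot 9 = 21600$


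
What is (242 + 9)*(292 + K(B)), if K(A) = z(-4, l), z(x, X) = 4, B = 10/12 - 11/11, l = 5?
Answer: 74296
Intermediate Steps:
B = -1/6 (B = 10*(1/12) - 11*1/11 = 5/6 - 1 = -1/6 ≈ -0.16667)
K(A) = 4
(242 + 9)*(292 + K(B)) = (242 + 9)*(292 + 4) = 251*296 = 74296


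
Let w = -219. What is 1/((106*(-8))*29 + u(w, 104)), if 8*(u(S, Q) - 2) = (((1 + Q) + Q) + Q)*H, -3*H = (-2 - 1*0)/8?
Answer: -96/2360327 ≈ -4.0672e-5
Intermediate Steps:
H = 1/12 (H = -(-2 - 1*0)/(3*8) = -(-2 + 0)/(3*8) = -(-2)/(3*8) = -⅓*(-¼) = 1/12 ≈ 0.083333)
u(S, Q) = 193/96 + Q/32 (u(S, Q) = 2 + ((((1 + Q) + Q) + Q)*(1/12))/8 = 2 + (((1 + 2*Q) + Q)*(1/12))/8 = 2 + ((1 + 3*Q)*(1/12))/8 = 2 + (1/12 + Q/4)/8 = 2 + (1/96 + Q/32) = 193/96 + Q/32)
1/((106*(-8))*29 + u(w, 104)) = 1/((106*(-8))*29 + (193/96 + (1/32)*104)) = 1/(-848*29 + (193/96 + 13/4)) = 1/(-24592 + 505/96) = 1/(-2360327/96) = -96/2360327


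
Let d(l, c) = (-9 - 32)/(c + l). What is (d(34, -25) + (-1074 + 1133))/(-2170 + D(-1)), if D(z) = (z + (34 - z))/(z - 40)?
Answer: -10045/400518 ≈ -0.025080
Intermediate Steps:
d(l, c) = -41/(c + l)
D(z) = 34/(-40 + z)
(d(34, -25) + (-1074 + 1133))/(-2170 + D(-1)) = (-41/(-25 + 34) + (-1074 + 1133))/(-2170 + 34/(-40 - 1)) = (-41/9 + 59)/(-2170 + 34/(-41)) = (-41*1/9 + 59)/(-2170 + 34*(-1/41)) = (-41/9 + 59)/(-2170 - 34/41) = 490/(9*(-89004/41)) = (490/9)*(-41/89004) = -10045/400518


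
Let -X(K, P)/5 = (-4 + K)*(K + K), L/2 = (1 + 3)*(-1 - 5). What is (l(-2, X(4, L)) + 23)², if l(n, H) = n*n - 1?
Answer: 676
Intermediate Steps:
L = -48 (L = 2*((1 + 3)*(-1 - 5)) = 2*(4*(-6)) = 2*(-24) = -48)
X(K, P) = -10*K*(-4 + K) (X(K, P) = -5*(-4 + K)*(K + K) = -5*(-4 + K)*2*K = -10*K*(-4 + K))
l(n, H) = -1 + n² (l(n, H) = n² - 1 = -1 + n²)
(l(-2, X(4, L)) + 23)² = ((-1 + (-2)²) + 23)² = ((-1 + 4) + 23)² = (3 + 23)² = 26² = 676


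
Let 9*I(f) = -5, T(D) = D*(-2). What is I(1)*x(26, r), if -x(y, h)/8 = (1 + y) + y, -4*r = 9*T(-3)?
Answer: 2120/9 ≈ 235.56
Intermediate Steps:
T(D) = -2*D
r = -27/2 (r = -9*(-2*(-3))/4 = -9*6/4 = -¼*54 = -27/2 ≈ -13.500)
x(y, h) = -8 - 16*y (x(y, h) = -8*((1 + y) + y) = -8*(1 + 2*y) = -8 - 16*y)
I(f) = -5/9 (I(f) = (⅑)*(-5) = -5/9)
I(1)*x(26, r) = -5*(-8 - 16*26)/9 = -5*(-8 - 416)/9 = -5/9*(-424) = 2120/9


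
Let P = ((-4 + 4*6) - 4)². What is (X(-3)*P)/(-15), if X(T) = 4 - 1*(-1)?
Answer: -256/3 ≈ -85.333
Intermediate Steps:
X(T) = 5 (X(T) = 4 + 1 = 5)
P = 256 (P = ((-4 + 24) - 4)² = (20 - 4)² = 16² = 256)
(X(-3)*P)/(-15) = (5*256)/(-15) = 1280*(-1/15) = -256/3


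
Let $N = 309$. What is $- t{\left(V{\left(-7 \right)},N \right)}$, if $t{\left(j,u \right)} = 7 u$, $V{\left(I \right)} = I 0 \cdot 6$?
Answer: $-2163$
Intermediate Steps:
$V{\left(I \right)} = 0$ ($V{\left(I \right)} = 0 \cdot 6 = 0$)
$- t{\left(V{\left(-7 \right)},N \right)} = - 7 \cdot 309 = \left(-1\right) 2163 = -2163$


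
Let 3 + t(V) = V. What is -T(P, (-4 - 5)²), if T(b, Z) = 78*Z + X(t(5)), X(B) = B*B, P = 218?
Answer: -6322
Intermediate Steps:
t(V) = -3 + V
X(B) = B²
T(b, Z) = 4 + 78*Z (T(b, Z) = 78*Z + (-3 + 5)² = 78*Z + 2² = 78*Z + 4 = 4 + 78*Z)
-T(P, (-4 - 5)²) = -(4 + 78*(-4 - 5)²) = -(4 + 78*(-9)²) = -(4 + 78*81) = -(4 + 6318) = -1*6322 = -6322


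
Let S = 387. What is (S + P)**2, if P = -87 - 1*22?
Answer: 77284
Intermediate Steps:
P = -109 (P = -87 - 22 = -109)
(S + P)**2 = (387 - 109)**2 = 278**2 = 77284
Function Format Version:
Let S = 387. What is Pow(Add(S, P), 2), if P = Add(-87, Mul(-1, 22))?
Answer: 77284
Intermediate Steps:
P = -109 (P = Add(-87, -22) = -109)
Pow(Add(S, P), 2) = Pow(Add(387, -109), 2) = Pow(278, 2) = 77284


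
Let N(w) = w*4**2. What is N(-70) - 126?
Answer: -1246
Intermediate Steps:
N(w) = 16*w (N(w) = w*16 = 16*w)
N(-70) - 126 = 16*(-70) - 126 = -1120 - 126 = -1246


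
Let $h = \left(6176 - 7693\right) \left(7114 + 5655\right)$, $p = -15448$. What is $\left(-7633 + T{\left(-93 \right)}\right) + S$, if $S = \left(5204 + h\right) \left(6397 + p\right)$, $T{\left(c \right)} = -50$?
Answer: $175275947136$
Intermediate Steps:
$h = -19370573$ ($h = \left(-1517\right) 12769 = -19370573$)
$S = 175275954819$ ($S = \left(5204 - 19370573\right) \left(6397 - 15448\right) = \left(-19365369\right) \left(-9051\right) = 175275954819$)
$\left(-7633 + T{\left(-93 \right)}\right) + S = \left(-7633 - 50\right) + 175275954819 = -7683 + 175275954819 = 175275947136$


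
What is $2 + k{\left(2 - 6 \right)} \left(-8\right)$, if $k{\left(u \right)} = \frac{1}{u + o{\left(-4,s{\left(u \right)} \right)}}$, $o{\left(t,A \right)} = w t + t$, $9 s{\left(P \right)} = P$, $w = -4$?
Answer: $1$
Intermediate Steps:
$s{\left(P \right)} = \frac{P}{9}$
$o{\left(t,A \right)} = - 3 t$ ($o{\left(t,A \right)} = - 4 t + t = - 3 t$)
$k{\left(u \right)} = \frac{1}{12 + u}$ ($k{\left(u \right)} = \frac{1}{u - -12} = \frac{1}{u + 12} = \frac{1}{12 + u}$)
$2 + k{\left(2 - 6 \right)} \left(-8\right) = 2 + \frac{1}{12 + \left(2 - 6\right)} \left(-8\right) = 2 + \frac{1}{12 - 4} \left(-8\right) = 2 + \frac{1}{8} \left(-8\right) = 2 - 1 = 1$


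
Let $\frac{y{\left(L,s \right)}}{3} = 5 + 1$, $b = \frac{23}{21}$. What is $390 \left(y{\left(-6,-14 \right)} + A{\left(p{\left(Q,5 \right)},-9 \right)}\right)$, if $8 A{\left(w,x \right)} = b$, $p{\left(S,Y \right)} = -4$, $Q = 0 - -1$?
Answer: $\frac{198055}{28} \approx 7073.4$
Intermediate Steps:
$Q = 1$ ($Q = 0 + 1 = 1$)
$b = \frac{23}{21}$ ($b = 23 \cdot \frac{1}{21} = \frac{23}{21} \approx 1.0952$)
$y{\left(L,s \right)} = 18$ ($y{\left(L,s \right)} = 3 \left(5 + 1\right) = 3 \cdot 6 = 18$)
$A{\left(w,x \right)} = \frac{23}{168}$ ($A{\left(w,x \right)} = \frac{1}{8} \cdot \frac{23}{21} = \frac{23}{168}$)
$390 \left(y{\left(-6,-14 \right)} + A{\left(p{\left(Q,5 \right)},-9 \right)}\right) = 390 \left(18 + \frac{23}{168}\right) = 390 \cdot \frac{3047}{168} = \frac{198055}{28}$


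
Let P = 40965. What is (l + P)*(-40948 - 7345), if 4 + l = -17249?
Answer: -1145123616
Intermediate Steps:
l = -17253 (l = -4 - 17249 = -17253)
(l + P)*(-40948 - 7345) = (-17253 + 40965)*(-40948 - 7345) = 23712*(-48293) = -1145123616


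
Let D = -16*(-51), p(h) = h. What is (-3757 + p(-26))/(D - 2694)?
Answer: 1261/626 ≈ 2.0144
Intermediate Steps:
D = 816
(-3757 + p(-26))/(D - 2694) = (-3757 - 26)/(816 - 2694) = -3783/(-1878) = -3783*(-1/1878) = 1261/626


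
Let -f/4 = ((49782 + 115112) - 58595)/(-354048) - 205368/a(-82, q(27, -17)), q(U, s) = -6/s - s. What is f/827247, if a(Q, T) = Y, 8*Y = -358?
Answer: -32313499015/1456290030784 ≈ -0.022189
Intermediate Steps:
Y = -179/4 (Y = (⅛)*(-358) = -179/4 ≈ -44.750)
q(U, s) = -s - 6/s
a(Q, T) = -179/4
f = -96940497045/5281216 (f = -4*(((49782 + 115112) - 58595)/(-354048) - 205368/(-179/4)) = -4*((164894 - 58595)*(-1/354048) - 205368*(-4/179)) = -4*(106299*(-1/354048) + 821472/179) = -4*(-35433/118016 + 821472/179) = -4*96940497045/21124864 = -96940497045/5281216 ≈ -18356.)
f/827247 = -96940497045/5281216/827247 = -96940497045/5281216*1/827247 = -32313499015/1456290030784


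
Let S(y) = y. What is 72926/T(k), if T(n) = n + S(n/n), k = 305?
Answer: 36463/153 ≈ 238.32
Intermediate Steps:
T(n) = 1 + n (T(n) = n + n/n = n + 1 = 1 + n)
72926/T(k) = 72926/(1 + 305) = 72926/306 = 72926*(1/306) = 36463/153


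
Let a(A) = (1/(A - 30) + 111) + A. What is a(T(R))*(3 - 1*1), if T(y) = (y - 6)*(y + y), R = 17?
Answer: 166841/172 ≈ 970.01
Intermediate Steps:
T(y) = 2*y*(-6 + y) (T(y) = (-6 + y)*(2*y) = 2*y*(-6 + y))
a(A) = 111 + A + 1/(-30 + A) (a(A) = (1/(-30 + A) + 111) + A = (111 + 1/(-30 + A)) + A = 111 + A + 1/(-30 + A))
a(T(R))*(3 - 1*1) = ((-3329 + (2*17*(-6 + 17))**2 + 81*(2*17*(-6 + 17)))/(-30 + 2*17*(-6 + 17)))*(3 - 1*1) = ((-3329 + (2*17*11)**2 + 81*(2*17*11))/(-30 + 2*17*11))*(3 - 1) = ((-3329 + 374**2 + 81*374)/(-30 + 374))*2 = ((-3329 + 139876 + 30294)/344)*2 = ((1/344)*166841)*2 = (166841/344)*2 = 166841/172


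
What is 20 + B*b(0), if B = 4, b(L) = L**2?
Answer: 20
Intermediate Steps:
20 + B*b(0) = 20 + 4*0**2 = 20 + 4*0 = 20 + 0 = 20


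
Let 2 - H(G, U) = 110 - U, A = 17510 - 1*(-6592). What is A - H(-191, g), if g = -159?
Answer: 24369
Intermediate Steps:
A = 24102 (A = 17510 + 6592 = 24102)
H(G, U) = -108 + U (H(G, U) = 2 - (110 - U) = 2 + (-110 + U) = -108 + U)
A - H(-191, g) = 24102 - (-108 - 159) = 24102 - 1*(-267) = 24102 + 267 = 24369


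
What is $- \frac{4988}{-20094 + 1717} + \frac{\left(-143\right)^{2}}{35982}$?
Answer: $\frac{555269489}{661241214} \approx 0.83974$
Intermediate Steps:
$- \frac{4988}{-20094 + 1717} + \frac{\left(-143\right)^{2}}{35982} = - \frac{4988}{-18377} + 20449 \cdot \frac{1}{35982} = \left(-4988\right) \left(- \frac{1}{18377}\right) + \frac{20449}{35982} = \frac{4988}{18377} + \frac{20449}{35982} = \frac{555269489}{661241214}$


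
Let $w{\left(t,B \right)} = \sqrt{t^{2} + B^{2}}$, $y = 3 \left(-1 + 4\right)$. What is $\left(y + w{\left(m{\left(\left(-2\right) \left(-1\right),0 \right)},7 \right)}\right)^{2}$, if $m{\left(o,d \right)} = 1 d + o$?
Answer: $\left(9 + \sqrt{53}\right)^{2} \approx 265.04$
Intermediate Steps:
$m{\left(o,d \right)} = d + o$
$y = 9$ ($y = 3 \cdot 3 = 9$)
$w{\left(t,B \right)} = \sqrt{B^{2} + t^{2}}$
$\left(y + w{\left(m{\left(\left(-2\right) \left(-1\right),0 \right)},7 \right)}\right)^{2} = \left(9 + \sqrt{7^{2} + \left(0 - -2\right)^{2}}\right)^{2} = \left(9 + \sqrt{49 + \left(0 + 2\right)^{2}}\right)^{2} = \left(9 + \sqrt{49 + 2^{2}}\right)^{2} = \left(9 + \sqrt{49 + 4}\right)^{2} = \left(9 + \sqrt{53}\right)^{2}$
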